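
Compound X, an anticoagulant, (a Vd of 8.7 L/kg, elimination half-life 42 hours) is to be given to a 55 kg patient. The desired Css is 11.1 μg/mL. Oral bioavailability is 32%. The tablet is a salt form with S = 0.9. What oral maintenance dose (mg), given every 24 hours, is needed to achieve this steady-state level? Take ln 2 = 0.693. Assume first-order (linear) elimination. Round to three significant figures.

7300 mg

Total Vd = 8.7 × 55 = 478.5 L
CL = ln 2 · Vd / t½ = 0.693 × 478.5 / 42 = 7.895 L/h
D = CL × Css × τ / F / S = 7.895 × 11.1 × 24 / 0.32 / 0.9 = 7303 mg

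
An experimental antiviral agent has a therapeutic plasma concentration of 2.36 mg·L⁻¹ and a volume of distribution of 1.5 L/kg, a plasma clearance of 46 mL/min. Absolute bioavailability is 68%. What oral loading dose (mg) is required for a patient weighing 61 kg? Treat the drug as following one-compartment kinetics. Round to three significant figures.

Vd = 1.5 L/kg × 61 kg = 91.50 L
The loading dose fills Vd to the target concentration.
LD = Vd × C / F = 91.50 × 2.360 / 0.68 = 317.6 mg

318 mg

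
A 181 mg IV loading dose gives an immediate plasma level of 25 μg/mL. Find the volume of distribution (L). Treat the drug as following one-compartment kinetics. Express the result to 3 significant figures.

Immediately after an IV bolus, C₀ = Dose / Vd, so Vd = Dose / C₀.
Vd = 181 / 25 = 7.240 L

7.24 L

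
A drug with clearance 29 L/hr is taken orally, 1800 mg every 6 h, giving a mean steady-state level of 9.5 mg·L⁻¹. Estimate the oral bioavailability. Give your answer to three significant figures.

0.918

F·D/τ = CL·Css at steady state → F = CL·Css·τ / D.
F = 29 × 9.5 × 6 / 1800 = 0.918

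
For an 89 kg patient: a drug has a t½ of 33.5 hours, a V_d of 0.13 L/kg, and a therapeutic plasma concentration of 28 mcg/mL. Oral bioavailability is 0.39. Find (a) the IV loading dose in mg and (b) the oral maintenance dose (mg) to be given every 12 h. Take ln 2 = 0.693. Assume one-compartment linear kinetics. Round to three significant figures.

Total Vd = 0.13 × 89 = 11.57 L
LD = Vd × C = 11.57 × 28 = 324.0 mg
CL = 0.693 × Vd / t½ = 0.693 × 11.57 / 33.5 = 0.2393 L/h
D = CL × Css × τ / F = 0.2393 × 28 × 12 / 0.39 = 206.2 mg

(a) 324 mg; (b) 206 mg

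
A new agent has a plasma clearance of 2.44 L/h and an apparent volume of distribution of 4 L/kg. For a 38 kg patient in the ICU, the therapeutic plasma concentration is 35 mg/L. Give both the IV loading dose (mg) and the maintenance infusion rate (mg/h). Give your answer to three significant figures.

Total Vd = 4 × 38 = 152.0 L
Loading: fill Vd to C_target → 152.0 L × 35 mg/L = 5320 mg
Maintenance: replace elimination → rate = CL × Css = 2.440 × 35 = 85.40 mg/h

(a) 5320 mg; (b) 85.4 mg/h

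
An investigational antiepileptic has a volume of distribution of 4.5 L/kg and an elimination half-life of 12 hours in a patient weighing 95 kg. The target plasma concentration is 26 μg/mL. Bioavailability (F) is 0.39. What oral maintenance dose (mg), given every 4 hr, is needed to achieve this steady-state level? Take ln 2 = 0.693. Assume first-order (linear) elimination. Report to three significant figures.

Vd = 4.5 L/kg × 95 kg = 427.5 L
k = 0.693/12 = 0.05775 h⁻¹, so CL = k·Vd = 0.05775 × 427.5 = 24.69 L/h
D = CL × Css × τ / F = 24.69 × 26 × 4 / 0.39 = 6584 mg

6580 mg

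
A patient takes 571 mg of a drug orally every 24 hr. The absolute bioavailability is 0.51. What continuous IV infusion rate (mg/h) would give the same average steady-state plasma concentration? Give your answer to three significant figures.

12.1 mg/h

Equivalent systemic input: infusion rate = F·D/τ.
Rate = 0.51 × 571 / 24 = 12.13 mg/h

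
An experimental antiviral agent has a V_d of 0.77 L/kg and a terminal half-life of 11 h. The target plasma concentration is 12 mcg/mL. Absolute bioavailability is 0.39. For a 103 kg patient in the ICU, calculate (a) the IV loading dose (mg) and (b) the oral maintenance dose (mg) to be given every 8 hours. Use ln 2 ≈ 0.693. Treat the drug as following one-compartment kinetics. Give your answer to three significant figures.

(a) 952 mg; (b) 1230 mg

Vd(total) = 103 kg × 0.77 L/kg = 79.31 L
LD = Vd × C = 79.31 × 12 = 951.7 mg
CL = 0.693 × Vd / t½ = 0.693 × 79.31 / 11 = 4.997 L/h
D = CL × Css × τ / F = 4.997 × 12 × 8 / 0.39 = 1230 mg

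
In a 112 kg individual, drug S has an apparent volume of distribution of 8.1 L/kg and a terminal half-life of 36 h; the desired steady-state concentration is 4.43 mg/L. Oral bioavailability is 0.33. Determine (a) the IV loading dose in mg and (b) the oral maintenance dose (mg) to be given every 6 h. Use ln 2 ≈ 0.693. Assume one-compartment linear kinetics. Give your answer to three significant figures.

Vd = 8.1 L/kg × 112 kg = 907.2 L
LD = Vd × C = 907.2 × 4.43 = 4019 mg
CL = 0.693 × Vd / t½ = 0.693 × 907.2 / 36 = 17.46 L/h
D = CL × Css × τ / F = 17.46 × 4.43 × 6 / 0.33 = 1406 mg

(a) 4020 mg; (b) 1410 mg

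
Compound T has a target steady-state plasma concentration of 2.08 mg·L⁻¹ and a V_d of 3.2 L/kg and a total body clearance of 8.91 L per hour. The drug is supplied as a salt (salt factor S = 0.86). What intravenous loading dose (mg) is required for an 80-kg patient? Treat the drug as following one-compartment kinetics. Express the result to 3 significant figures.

Vd(total) = 80 kg × 3.2 L/kg = 256.0 L
LD is governed by Vd — clearance does not enter the loading-dose calculation.
LD = Vd × C / S = 256.0 × 2.080 / 0.86 = 619.2 mg

619 mg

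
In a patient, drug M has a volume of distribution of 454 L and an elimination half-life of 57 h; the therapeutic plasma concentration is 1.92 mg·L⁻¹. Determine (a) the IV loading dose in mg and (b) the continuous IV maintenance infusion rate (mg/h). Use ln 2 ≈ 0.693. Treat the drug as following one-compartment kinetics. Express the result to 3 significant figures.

(a) 872 mg; (b) 10.6 mg/h

LD = Vd × C = 454.0 × 1.92 = 871.7 mg
CL = 0.693 × Vd / t½ = 0.693 × 454.0 / 57 = 5.520 L/h
Infusion rate = CL × Css = 5.520 × 1.92 = 10.60 mg/h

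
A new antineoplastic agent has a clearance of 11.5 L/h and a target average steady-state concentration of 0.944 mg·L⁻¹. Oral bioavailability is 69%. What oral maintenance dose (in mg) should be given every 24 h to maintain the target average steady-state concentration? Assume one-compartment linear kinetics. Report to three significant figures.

378 mg

At steady state, dose per interval replaces the amount cleared in that interval: F·D/τ = CL·Css.
D = CL × Css × τ / F = 11.50 × 0.944 × 24 / 0.69 = 377.6 mg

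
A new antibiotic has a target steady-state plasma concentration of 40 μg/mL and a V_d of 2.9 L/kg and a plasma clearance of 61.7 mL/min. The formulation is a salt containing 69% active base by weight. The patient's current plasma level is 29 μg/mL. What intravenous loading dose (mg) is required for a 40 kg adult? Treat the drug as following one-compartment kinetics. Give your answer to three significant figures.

1850 mg

Total Vd = 2.9 × 40 = 116.0 L
The loading dose fills Vd to the target concentration.
Concentration deficit ΔC = 40 − 29 = 11.00 mg/L
LD = Vd × ΔC / S = 116.0 × 11.00 / 0.69 = 1849 mg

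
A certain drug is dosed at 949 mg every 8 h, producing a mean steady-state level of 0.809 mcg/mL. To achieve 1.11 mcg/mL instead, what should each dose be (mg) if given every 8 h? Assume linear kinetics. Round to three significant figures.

For first-order elimination, Css ∝ F·D/(CL·τ); F and CL are unchanged, so Css ∝ D/τ.
D₂ = D₁ × (Css,target / Css,current) = 949 × 1.11/0.809 = 1302 mg

1300 mg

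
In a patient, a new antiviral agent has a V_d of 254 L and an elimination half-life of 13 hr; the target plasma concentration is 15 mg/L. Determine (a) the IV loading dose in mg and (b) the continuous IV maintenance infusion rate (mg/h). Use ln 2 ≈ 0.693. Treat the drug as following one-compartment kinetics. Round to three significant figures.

LD = Vd × C = 254.0 × 15 = 3810 mg
CL = 0.693 × Vd / t½ = 0.693 × 254.0 / 13 = 13.54 L/h
Infusion rate = CL × Css = 13.54 × 15 = 203.1 mg/h

(a) 3810 mg; (b) 203 mg/h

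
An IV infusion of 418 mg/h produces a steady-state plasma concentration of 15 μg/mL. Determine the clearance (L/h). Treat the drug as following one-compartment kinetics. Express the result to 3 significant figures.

27.9 L/h

At steady state, infusion rate = CL × Css, so CL = rate / Css.
CL = 418 / 15 = 27.87 L/h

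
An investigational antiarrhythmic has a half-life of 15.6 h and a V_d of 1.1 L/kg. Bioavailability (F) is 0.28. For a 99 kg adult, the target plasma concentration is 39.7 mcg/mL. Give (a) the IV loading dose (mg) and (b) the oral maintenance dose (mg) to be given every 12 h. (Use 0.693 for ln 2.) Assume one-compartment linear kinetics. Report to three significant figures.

Total Vd = 1.1 × 99 = 108.9 L
LD = Vd × C = 108.9 × 39.7 = 4323 mg
CL = 0.693 × Vd / t½ = 0.693 × 108.9 / 15.6 = 4.838 L/h
D = CL × Css × τ / F = 4.838 × 39.7 × 12 / 0.28 = 8232 mg

(a) 4320 mg; (b) 8230 mg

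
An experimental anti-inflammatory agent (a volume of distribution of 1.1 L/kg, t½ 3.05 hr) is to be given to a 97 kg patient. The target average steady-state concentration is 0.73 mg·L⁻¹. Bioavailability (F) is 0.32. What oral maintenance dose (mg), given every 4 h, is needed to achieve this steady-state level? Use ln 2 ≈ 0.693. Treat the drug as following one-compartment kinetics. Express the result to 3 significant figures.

Total Vd = 1.1 × 97 = 106.7 L
CL = 0.693 × Vd / t½ = 0.693 × 106.7 / 3.05 = 24.24 L/h
D = CL × Css × τ / F = 24.24 × 0.73 × 4 / 0.32 = 221.2 mg

221 mg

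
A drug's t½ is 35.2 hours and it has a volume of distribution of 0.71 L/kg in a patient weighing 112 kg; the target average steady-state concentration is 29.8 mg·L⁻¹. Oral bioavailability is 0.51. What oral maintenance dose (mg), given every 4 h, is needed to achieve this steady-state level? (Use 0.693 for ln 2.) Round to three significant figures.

366 mg

Vd = 0.71 L/kg × 112 kg = 79.52 L
k = 0.693/35.2 = 0.01969 h⁻¹, so CL = k·Vd = 0.01969 × 79.52 = 1.566 L/h
D = CL × Css × τ / F = 1.566 × 29.8 × 4 / 0.51 = 366.0 mg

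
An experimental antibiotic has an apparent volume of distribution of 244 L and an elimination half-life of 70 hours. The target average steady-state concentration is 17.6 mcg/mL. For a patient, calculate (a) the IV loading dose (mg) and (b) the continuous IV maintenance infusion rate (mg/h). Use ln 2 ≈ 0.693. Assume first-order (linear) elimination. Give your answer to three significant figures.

(a) 4290 mg; (b) 42.5 mg/h

LD = Vd × C = 244.0 × 17.6 = 4294 mg
CL = 0.693 × Vd / t½ = 0.693 × 244.0 / 70 = 2.416 L/h
Infusion rate = CL × Css = 2.416 × 17.6 = 42.52 mg/h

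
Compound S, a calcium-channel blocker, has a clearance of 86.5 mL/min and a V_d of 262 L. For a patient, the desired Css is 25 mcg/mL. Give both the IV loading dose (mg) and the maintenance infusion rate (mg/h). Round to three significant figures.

(a) 6550 mg; (b) 130 mg/h

Loading dose = Vd × C = 262.0 × 25 = 6550 mg
CL = 86.5 mL/min × 60/1000 = 5.190 L/h
Maintenance infusion rate = CL × Css = 5.190 × 25 = 129.8 mg/h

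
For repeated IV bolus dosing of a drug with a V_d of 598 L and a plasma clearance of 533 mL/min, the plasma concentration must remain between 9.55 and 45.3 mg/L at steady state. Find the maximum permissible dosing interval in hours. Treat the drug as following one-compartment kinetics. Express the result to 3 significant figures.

29.1 h

CL = 533 mL/min × 60/1000 = 31.98 L/h
k = CL / Vd = 31.98 / 598.0 = 0.05348 h⁻¹
Between IV bolus doses, concentration decays as C = C₀·e^(−kτ), so C_peak/C_trough = e^(kτ).
τ_max = ln(C_peak/C_trough) / k = ln(45.3/9.55) / 0.05348 = 1.557 / 0.05348 = 29.11 h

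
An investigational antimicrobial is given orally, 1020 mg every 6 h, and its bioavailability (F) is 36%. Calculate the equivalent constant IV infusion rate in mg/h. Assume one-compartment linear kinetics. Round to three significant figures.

61.2 mg/h

Equivalent systemic input: infusion rate = F·D/τ.
Rate = 0.36 × 1020 / 6 = 61.20 mg/h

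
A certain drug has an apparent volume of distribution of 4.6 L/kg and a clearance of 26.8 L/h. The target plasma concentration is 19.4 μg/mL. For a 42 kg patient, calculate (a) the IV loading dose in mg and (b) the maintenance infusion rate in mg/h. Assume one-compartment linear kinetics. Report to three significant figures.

Vd = 4.6 L/kg × 42 kg = 193.2 L
Loading dose = Vd × C = 193.2 × 19.4 = 3748 mg
Maintenance: replace elimination → rate = CL × Css = 26.80 × 19.4 = 519.9 mg/h

(a) 3750 mg; (b) 520 mg/h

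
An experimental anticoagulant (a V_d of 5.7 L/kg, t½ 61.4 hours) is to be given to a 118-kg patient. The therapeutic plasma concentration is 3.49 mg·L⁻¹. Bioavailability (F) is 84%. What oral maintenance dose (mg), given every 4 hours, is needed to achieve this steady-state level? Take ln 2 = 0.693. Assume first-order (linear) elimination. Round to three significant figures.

Vd(total) = 118 kg × 5.7 L/kg = 672.6 L
k = 0.693/61.4 = 0.01129 h⁻¹, so CL = k·Vd = 0.01129 × 672.6 = 7.594 L/h
D = CL × Css × τ / F = 7.594 × 3.49 × 4 / 0.84 = 126.2 mg

126 mg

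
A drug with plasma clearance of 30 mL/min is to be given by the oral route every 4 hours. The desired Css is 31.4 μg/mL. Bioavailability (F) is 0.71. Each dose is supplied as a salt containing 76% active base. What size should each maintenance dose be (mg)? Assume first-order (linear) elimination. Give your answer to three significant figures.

419 mg

Convert clearance: 30 mL/min × 60 min/h ÷ 1000 mL/L = 1.800 L/h
D = CL × Css × τ / F / S = 1.800 × 31.4 × 4 / 0.71 / 0.76 = 419.0 mg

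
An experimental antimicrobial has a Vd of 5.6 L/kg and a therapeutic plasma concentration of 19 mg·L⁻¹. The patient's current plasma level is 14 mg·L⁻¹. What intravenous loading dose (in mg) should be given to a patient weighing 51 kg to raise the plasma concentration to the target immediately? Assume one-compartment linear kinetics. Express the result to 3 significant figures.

1430 mg

Total Vd = 5.6 × 51 = 285.6 L
The loading dose fills Vd to the target concentration.
Concentration deficit ΔC = 19 − 14 = 5.000 mg/L
LD = Vd × ΔC = 285.6 × 5.000 = 1428 mg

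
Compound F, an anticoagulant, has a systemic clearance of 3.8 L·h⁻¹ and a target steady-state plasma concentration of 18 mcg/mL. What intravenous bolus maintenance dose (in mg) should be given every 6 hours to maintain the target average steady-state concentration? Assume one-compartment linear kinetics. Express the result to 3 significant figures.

410 mg

At steady state, dose per interval replaces the amount cleared in that interval: D/τ = CL·Css.
D = CL × Css × τ = 3.800 × 18 × 6 = 410.4 mg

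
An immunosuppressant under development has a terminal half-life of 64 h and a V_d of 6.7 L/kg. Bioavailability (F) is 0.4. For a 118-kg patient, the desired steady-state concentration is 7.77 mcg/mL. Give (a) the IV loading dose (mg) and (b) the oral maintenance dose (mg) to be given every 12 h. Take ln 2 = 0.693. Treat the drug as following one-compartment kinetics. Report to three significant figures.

(a) 6140 mg; (b) 2000 mg

Total Vd = 6.7 × 118 = 790.6 L
LD = Vd × C = 790.6 × 7.77 = 6143 mg
CL = 0.693 × Vd / t½ = 0.693 × 790.6 / 64 = 8.561 L/h
D = CL × Css × τ / F = 8.561 × 7.77 × 12 / 0.4 = 1996 mg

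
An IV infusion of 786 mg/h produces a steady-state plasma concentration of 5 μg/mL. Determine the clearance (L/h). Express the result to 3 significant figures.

At steady state, infusion rate = CL × Css, so CL = rate / Css.
CL = 786 / 5 = 157.2 L/h

157 L/h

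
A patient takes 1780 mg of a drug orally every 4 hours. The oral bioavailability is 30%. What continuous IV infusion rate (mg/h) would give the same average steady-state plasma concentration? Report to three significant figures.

134 mg/h

Equivalent systemic input: infusion rate = F·D/τ.
Rate = 0.3 × 1780 / 4 = 133.5 mg/h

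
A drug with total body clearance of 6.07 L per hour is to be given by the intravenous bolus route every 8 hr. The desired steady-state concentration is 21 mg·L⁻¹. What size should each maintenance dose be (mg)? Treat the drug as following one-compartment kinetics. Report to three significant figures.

D = CL × Css × τ = 6.070 × 21 × 8 = 1020 mg

1020 mg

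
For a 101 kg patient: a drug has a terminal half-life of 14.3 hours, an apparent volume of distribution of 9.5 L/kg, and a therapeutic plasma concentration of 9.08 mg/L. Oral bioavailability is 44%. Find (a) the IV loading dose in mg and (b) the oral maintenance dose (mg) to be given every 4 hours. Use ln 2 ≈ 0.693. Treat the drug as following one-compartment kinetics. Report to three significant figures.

(a) 8710 mg; (b) 3840 mg

Vd(total) = 101 kg × 9.5 L/kg = 959.5 L
LD = Vd × C = 959.5 × 9.08 = 8712 mg
CL = 0.693 × Vd / t½ = 0.693 × 959.5 / 14.3 = 46.50 L/h
D = CL × Css × τ / F = 46.50 × 9.08 × 4 / 0.44 = 3838 mg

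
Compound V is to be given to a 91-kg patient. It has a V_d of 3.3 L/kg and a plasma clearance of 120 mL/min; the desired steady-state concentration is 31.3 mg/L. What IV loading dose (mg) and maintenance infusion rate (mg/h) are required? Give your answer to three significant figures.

Vd = 3.3 L/kg × 91 kg = 300.3 L
Loading dose = Vd × C = 300.3 × 31.3 = 9399 mg
Convert clearance: 120 mL/min × 60 min/h ÷ 1000 mL/L = 7.200 L/h
Maintenance infusion rate = CL × Css = 7.200 × 31.3 = 225.4 mg/h

(a) 9400 mg; (b) 225 mg/h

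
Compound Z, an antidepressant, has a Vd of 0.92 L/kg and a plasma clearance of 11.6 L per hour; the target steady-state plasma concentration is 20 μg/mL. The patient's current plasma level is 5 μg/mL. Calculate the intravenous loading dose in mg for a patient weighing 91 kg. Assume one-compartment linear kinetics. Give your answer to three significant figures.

1260 mg

Total Vd = 0.92 × 91 = 83.72 L
Concentration deficit ΔC = 20 − 5 = 15.00 mg/L
LD = Vd × ΔC = 83.72 × 15.00 = 1256 mg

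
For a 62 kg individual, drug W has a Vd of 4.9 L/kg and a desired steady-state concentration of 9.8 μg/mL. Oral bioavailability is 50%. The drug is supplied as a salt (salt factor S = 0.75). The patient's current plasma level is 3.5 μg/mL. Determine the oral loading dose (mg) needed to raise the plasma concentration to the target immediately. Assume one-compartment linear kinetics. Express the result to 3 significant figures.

5100 mg

Vd(total) = 62 kg × 4.9 L/kg = 303.8 L
The loading dose fills Vd to the target concentration.
Concentration deficit ΔC = 9.8 − 3.5 = 6.300 mg/L
LD = Vd × ΔC / F / S = 303.8 × 6.300 / 0.5 / 0.75 = 5104 mg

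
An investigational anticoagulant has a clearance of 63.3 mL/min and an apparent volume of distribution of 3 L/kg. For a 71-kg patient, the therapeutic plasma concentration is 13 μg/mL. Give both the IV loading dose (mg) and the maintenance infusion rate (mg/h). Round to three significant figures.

Vd(total) = 71 kg × 3 L/kg = 213.0 L
Loading: fill Vd to C_target → 213.0 L × 13 mg/L = 2769 mg
CL = 63.3 mL/min = 63.3 × 0.06 = 3.798 L/h
Infusion rate = 3.798 L/h × 13 mg/L = 49.37 mg/h

(a) 2770 mg; (b) 49.4 mg/h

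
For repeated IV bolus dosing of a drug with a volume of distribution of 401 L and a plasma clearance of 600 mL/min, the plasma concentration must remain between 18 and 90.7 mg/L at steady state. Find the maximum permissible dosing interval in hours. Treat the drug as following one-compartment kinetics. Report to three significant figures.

18.0 h

CL = 600 mL/min = 600 × 0.06 = 36.00 L/h
k = CL / Vd = 36.00 / 401.0 = 0.08978 h⁻¹
Between IV bolus doses, concentration decays as C = C₀·e^(−kτ), so C_peak/C_trough = e^(kτ).
τ_max = ln(C_peak/C_trough) / k = ln(90.7/18) / 0.08978 = 1.617 / 0.08978 = 18.01 h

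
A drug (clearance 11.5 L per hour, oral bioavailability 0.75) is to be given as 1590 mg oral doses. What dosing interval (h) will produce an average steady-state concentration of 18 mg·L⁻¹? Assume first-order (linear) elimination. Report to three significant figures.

5.76 h

F·D/τ = CL·Css → τ = F·D / (CL·Css).
τ = 0.75 × 1590 / (11.5 × 18) = 5.761 h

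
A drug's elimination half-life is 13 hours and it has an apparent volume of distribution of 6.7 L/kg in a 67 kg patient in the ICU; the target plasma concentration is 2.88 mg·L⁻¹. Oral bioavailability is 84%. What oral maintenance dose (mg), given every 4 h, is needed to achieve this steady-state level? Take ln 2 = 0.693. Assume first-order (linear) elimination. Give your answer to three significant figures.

Vd = 6.7 L/kg × 67 kg = 448.9 L
CL = ln 2 · Vd / t½ = 0.693 × 448.9 / 13 = 23.93 L/h
D = CL × Css × τ / F = 23.93 × 2.88 × 4 / 0.84 = 328.2 mg

328 mg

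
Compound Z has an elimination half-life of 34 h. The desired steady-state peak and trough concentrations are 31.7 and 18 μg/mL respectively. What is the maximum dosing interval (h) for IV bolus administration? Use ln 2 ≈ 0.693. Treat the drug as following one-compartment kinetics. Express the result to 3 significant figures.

k = 0.693 / t½ = 0.693 / 34 = 0.02038 h⁻¹
Between IV bolus doses, concentration decays as C = C₀·e^(−kτ), so C_peak/C_trough = e^(kτ).
τ_max = ln(C_peak/C_trough) / k = ln(31.7/18) / 0.02038 = 0.5659 / 0.02038 = 27.77 h

27.8 h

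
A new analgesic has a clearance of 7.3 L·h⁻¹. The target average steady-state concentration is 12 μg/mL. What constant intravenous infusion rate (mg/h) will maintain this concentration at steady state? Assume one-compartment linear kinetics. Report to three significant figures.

R₀ = 7.300 × 12 = 87.60 mg/h

87.6 mg/h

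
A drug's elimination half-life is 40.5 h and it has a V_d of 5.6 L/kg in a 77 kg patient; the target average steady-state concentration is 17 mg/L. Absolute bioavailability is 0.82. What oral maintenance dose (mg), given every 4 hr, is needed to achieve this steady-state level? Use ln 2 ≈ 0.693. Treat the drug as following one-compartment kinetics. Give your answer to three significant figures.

Total Vd = 5.6 × 77 = 431.2 L
CL = 0.693 × Vd / t½ = 0.693 × 431.2 / 40.5 = 7.378 L/h
D = CL × Css × τ / F = 7.378 × 17 × 4 / 0.82 = 611.8 mg

612 mg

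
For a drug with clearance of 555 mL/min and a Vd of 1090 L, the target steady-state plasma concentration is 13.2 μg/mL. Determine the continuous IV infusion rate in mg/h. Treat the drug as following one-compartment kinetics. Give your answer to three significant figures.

440 mg/h

CL = 555 mL/min = 555 × 0.06 = 33.30 L/h
Vd does not affect the maintenance rate; only clearance governs steady-state input.
Rate = CL × Css = 33.30 × 13.2 = 439.6 mg/h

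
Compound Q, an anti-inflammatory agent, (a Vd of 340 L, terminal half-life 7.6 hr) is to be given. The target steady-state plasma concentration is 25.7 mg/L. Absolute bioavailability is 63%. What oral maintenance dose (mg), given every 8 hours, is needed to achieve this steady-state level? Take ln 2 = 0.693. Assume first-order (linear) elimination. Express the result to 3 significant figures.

k = 0.693/7.6 = 0.09118 h⁻¹, so CL = k·Vd = 0.09118 × 340.0 = 31.00 L/h
D = CL × Css × τ / F = 31.00 × 25.7 × 8 / 0.63 = 10120 mg

10100 mg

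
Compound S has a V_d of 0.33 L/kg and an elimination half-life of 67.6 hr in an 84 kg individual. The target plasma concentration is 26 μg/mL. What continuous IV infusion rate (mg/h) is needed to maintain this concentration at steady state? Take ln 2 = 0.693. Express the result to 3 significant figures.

7.39 mg/h

Vd(total) = 84 kg × 0.33 L/kg = 27.72 L
CL = ln 2 · Vd / t½ = 0.693 × 27.72 / 67.6 = 0.2842 L/h
Infusion rate = CL × Css = 0.2842 × 26 = 7.389 mg/h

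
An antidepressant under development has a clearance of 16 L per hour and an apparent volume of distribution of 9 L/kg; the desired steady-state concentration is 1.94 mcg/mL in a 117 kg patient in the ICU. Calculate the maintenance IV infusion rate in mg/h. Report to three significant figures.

31.0 mg/h

Maintenance depends on clearance, not Vd — rate in must match rate out.
Infusion rate = CL · Css = 16.00 L/h × 1.94 mg/L = 31.04 mg/h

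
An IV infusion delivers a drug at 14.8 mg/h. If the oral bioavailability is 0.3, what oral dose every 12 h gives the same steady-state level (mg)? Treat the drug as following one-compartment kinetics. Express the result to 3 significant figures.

To maintain the same Css, the systemic dosing rate must be unchanged: F·D/τ = infusion rate.
D = rate × τ / F = 14.8 × 12 / 0.3 = 592.0 mg

592 mg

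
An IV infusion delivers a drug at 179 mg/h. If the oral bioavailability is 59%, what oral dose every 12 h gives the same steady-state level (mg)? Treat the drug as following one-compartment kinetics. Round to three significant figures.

3640 mg

To maintain the same Css, the systemic dosing rate must be unchanged: F·D/τ = infusion rate.
D = rate × τ / F = 179 × 12 / 0.59 = 3641 mg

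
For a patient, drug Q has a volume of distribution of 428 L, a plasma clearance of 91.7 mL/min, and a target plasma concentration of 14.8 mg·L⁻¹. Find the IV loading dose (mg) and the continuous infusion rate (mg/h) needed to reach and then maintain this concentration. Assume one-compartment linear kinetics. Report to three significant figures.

Loading: fill Vd to C_target → 428.0 L × 14.8 mg/L = 6334 mg
CL = 91.7 mL/min × 60/1000 = 5.502 L/h
Maintenance infusion rate = CL × Css = 5.502 × 14.8 = 81.43 mg/h

(a) 6330 mg; (b) 81.4 mg/h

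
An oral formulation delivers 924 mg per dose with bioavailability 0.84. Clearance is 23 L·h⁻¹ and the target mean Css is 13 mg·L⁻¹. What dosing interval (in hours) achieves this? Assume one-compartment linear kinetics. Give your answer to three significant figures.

2.60 h

F·D/τ = CL·Css → τ = F·D / (CL·Css).
τ = 0.84 × 924 / (23 × 13) = 2.596 h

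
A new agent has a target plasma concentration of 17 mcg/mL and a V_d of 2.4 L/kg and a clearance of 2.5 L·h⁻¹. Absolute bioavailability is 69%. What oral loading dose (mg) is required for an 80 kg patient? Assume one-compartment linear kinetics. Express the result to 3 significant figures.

4730 mg

Vd = 2.4 L/kg × 80 kg = 192.0 L
The loading dose fills Vd to the target concentration.
LD = Vd × C / F = 192.0 × 17.00 / 0.69 = 4730 mg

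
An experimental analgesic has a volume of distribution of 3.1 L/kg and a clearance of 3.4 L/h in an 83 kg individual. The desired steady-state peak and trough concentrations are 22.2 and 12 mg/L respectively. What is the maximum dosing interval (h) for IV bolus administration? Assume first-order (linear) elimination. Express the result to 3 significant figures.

46.6 h

Vd(total) = 83 kg × 3.1 L/kg = 257.3 L
k = CL / Vd = 3.400 / 257.3 = 0.01321 h⁻¹
Between IV bolus doses, concentration decays as C = C₀·e^(−kτ), so C_peak/C_trough = e^(kτ).
τ_max = ln(C_peak/C_trough) / k = ln(22.2/12) / 0.01321 = 0.6152 / 0.01321 = 46.57 h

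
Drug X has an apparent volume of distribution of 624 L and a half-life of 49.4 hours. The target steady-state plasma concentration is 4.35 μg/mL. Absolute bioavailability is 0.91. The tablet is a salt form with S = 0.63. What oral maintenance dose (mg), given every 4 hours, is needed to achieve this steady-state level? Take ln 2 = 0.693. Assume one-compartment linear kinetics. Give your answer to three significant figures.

266 mg

k = 0.693/49.4 = 0.01403 h⁻¹, so CL = k·Vd = 0.01403 × 624.0 = 8.755 L/h
D = CL × Css × τ / F / S = 8.755 × 4.35 × 4 / 0.91 / 0.63 = 265.7 mg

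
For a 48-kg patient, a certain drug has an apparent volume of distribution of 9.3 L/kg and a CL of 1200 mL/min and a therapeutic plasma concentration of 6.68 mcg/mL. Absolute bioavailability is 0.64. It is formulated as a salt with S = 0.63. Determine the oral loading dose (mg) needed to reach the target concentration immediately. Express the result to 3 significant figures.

Vd = 9.3 L/kg × 48 kg = 446.4 L
LD is governed by Vd — clearance does not enter the loading-dose calculation.
LD = Vd × C / F / S = 446.4 × 6.680 / 0.64 / 0.63 = 7396 mg

7400 mg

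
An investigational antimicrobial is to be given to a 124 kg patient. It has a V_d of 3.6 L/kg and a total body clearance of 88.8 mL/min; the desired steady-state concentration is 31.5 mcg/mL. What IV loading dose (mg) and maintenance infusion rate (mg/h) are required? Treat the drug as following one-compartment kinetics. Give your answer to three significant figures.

(a) 14100 mg; (b) 168 mg/h

Vd = 3.6 L/kg × 124 kg = 446.4 L
Loading dose = Vd × C = 446.4 × 31.5 = 14060 mg
CL = 88.8 mL/min × 60/1000 = 5.328 L/h
Maintenance: replace elimination → rate = CL × Css = 5.328 × 31.5 = 167.8 mg/h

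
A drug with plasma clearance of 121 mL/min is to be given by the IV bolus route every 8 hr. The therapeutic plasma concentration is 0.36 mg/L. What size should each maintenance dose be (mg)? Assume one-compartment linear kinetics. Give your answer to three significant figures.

Convert clearance: 121 mL/min × 60 min/h ÷ 1000 mL/L = 7.260 L/h
D = CL × Css × τ = 7.260 × 0.36 × 8 = 20.91 mg

20.9 mg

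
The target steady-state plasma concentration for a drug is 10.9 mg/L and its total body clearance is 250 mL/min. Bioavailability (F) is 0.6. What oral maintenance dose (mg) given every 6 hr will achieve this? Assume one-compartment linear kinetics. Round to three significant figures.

1640 mg

Convert clearance: 250 mL/min × 60 min/h ÷ 1000 mL/L = 15.00 L/h
At steady state, dose per interval replaces the amount cleared in that interval: F·D/τ = CL·Css.
D = CL × Css × τ / F = 15.00 × 10.9 × 6 / 0.6 = 1635 mg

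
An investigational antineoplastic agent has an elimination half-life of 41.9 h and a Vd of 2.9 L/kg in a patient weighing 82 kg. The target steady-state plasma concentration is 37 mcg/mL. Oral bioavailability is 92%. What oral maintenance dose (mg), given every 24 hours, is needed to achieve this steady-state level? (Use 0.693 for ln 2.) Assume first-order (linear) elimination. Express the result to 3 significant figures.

3800 mg

Vd = 2.9 L/kg × 82 kg = 237.8 L
CL = ln 2 · Vd / t½ = 0.693 × 237.8 / 41.9 = 3.933 L/h
D = CL × Css × τ / F = 3.933 × 37 × 24 / 0.92 = 3796 mg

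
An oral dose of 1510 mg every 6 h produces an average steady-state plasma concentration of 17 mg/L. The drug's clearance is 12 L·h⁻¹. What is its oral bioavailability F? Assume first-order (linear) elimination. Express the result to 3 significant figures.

F·D/τ = CL·Css at steady state → F = CL·Css·τ / D.
F = 12 × 17 × 6 / 1510 = 0.811

0.811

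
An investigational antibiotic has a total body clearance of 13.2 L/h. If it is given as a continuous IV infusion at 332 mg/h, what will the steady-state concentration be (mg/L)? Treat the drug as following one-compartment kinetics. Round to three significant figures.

Css = rate / CL = 332 / 13.20 = 25.15 mg/L

25.2 mg/L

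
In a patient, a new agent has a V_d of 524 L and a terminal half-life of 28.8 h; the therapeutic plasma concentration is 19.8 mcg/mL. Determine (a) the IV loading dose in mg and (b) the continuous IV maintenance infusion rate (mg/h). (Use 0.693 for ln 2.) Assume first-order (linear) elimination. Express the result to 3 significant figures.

(a) 10400 mg; (b) 250 mg/h

LD = Vd × C = 524.0 × 19.8 = 10380 mg
CL = 0.693 × Vd / t½ = 0.693 × 524.0 / 28.8 = 12.61 L/h
Infusion rate = CL × Css = 12.61 × 19.8 = 249.7 mg/h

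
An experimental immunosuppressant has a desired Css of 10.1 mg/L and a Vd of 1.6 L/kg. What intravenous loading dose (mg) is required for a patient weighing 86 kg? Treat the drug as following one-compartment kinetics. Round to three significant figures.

Total Vd = 1.6 × 86 = 137.6 L
The loading dose fills Vd to the target concentration.
LD = Vd × C = 137.6 × 10.10 = 1390 mg

1390 mg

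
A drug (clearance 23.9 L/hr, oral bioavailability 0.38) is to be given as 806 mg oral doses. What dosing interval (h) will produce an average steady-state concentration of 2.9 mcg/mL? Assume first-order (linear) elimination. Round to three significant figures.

F·D/τ = CL·Css → τ = F·D / (CL·Css).
τ = 0.38 × 806 / (23.9 × 2.9) = 4.419 h

4.42 h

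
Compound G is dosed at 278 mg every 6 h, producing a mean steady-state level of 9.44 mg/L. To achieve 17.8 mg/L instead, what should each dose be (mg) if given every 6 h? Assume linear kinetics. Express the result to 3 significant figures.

For first-order elimination, Css ∝ F·D/(CL·τ); F and CL are unchanged, so Css ∝ D/τ.
D₂ = D₁ × (Css,target / Css,current) = 278 × 17.8/9.44 = 524.2 mg

524 mg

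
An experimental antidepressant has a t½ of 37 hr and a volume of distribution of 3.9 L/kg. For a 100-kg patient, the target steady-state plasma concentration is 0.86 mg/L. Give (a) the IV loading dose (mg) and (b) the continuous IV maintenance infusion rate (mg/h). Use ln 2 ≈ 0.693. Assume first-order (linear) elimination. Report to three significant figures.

Vd = 3.9 L/kg × 100 kg = 390.0 L
LD = Vd × C = 390.0 × 0.86 = 335.4 mg
CL = 0.693 × Vd / t½ = 0.693 × 390.0 / 37 = 7.305 L/h
Infusion rate = CL × Css = 7.305 × 0.86 = 6.282 mg/h

(a) 335 mg; (b) 6.28 mg/h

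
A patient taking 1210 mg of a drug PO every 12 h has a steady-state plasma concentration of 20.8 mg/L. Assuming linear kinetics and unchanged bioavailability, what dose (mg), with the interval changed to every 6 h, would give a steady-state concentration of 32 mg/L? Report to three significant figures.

931 mg

For first-order elimination, Css ∝ F·D/(CL·τ); F and CL are unchanged, so Css ∝ D/τ.
D₂ = D₁ × (Css,target / Css,current) × (τ₂/τ₁) = 1210 × (32/20.8) × (6/12) = 930.8 mg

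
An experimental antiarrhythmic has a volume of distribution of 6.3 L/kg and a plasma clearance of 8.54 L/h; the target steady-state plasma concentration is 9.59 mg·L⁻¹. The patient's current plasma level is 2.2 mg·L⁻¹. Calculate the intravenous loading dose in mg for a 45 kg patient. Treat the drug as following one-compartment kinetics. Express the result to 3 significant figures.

2100 mg

Vd = 6.3 L/kg × 45 kg = 283.5 L
LD is governed by Vd — clearance does not enter the loading-dose calculation.
Concentration deficit ΔC = 9.59 − 2.2 = 7.390 mg/L
LD = Vd × ΔC = 283.5 × 7.390 = 2095 mg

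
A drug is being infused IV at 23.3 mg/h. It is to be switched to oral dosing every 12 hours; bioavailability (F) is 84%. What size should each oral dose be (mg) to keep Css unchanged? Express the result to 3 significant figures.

333 mg

To maintain the same Css, the systemic dosing rate must be unchanged: F·D/τ = infusion rate.
D = rate × τ / F = 23.3 × 12 / 0.84 = 332.9 mg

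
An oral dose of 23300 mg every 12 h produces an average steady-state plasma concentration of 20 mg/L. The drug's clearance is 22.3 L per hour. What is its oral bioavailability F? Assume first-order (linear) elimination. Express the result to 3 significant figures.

0.230

F·D/τ = CL·Css at steady state → F = CL·Css·τ / D.
F = 22.3 × 20 × 12 / 23300 = 0.230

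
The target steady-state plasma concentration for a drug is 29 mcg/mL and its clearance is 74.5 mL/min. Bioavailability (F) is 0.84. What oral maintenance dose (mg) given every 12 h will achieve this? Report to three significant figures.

CL = 74.5 mL/min = 74.5 × 0.06 = 4.470 L/h
At steady state, dose per interval replaces the amount cleared in that interval: F·D/τ = CL·Css.
D = CL × Css × τ / F = 4.470 × 29 × 12 / 0.84 = 1852 mg

1850 mg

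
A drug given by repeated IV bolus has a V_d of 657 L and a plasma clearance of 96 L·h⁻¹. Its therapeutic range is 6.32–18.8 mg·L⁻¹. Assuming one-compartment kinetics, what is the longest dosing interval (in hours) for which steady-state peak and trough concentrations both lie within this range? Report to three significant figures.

7.46 h

k = CL / Vd = 96.00 / 657.0 = 0.1461 h⁻¹
Between IV bolus doses, concentration decays as C = C₀·e^(−kτ), so C_peak/C_trough = e^(kτ).
τ_max = ln(C_peak/C_trough) / k = ln(18.8/6.32) / 0.1461 = 1.090 / 0.1461 = 7.461 h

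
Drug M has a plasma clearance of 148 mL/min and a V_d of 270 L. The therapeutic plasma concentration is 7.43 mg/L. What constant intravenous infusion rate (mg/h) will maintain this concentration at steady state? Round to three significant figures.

66.0 mg/h

CL = 148 mL/min × 60/1000 = 8.880 L/h
Infusion rate = CL · Css = 8.880 L/h × 7.43 mg/L = 65.98 mg/h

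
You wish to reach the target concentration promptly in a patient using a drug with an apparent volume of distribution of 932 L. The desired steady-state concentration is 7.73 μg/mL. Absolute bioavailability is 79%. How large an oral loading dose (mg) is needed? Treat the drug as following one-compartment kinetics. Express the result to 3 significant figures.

9120 mg

LD = Vd × C / F = 932.0 × 7.730 / 0.79 = 9119 mg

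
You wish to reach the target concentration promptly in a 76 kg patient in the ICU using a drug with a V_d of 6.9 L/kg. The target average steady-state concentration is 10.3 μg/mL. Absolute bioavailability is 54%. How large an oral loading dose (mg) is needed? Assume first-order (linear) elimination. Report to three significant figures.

Vd(total) = 76 kg × 6.9 L/kg = 524.4 L
LD = Vd × C / F = 524.4 × 10.30 / 0.54 = 10000 mg

10000 mg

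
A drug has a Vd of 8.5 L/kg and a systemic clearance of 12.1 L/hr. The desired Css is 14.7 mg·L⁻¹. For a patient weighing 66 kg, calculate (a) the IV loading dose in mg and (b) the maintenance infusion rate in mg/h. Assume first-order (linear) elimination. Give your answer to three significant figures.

(a) 8250 mg; (b) 178 mg/h

Vd = 8.5 L/kg × 66 kg = 561.0 L
LD = Vd · C_target = 561.0 × 14.7 = 8247 mg
Maintenance infusion rate = CL × Css = 12.10 × 14.7 = 177.9 mg/h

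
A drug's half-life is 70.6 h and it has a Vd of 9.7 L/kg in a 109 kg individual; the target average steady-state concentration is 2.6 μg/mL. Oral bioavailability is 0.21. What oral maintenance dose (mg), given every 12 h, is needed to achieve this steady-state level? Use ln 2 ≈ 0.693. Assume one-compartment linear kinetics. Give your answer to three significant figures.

Total Vd = 9.7 × 109 = 1057 L
CL = 0.693 × Vd / t½ = 0.693 × 1057 / 70.6 = 10.38 L/h
D = CL × Css × τ / F = 10.38 × 2.6 × 12 / 0.21 = 1542 mg

1540 mg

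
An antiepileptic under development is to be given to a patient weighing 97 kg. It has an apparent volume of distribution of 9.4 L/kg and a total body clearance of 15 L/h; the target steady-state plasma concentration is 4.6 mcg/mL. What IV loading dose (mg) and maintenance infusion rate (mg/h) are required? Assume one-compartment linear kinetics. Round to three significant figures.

(a) 4190 mg; (b) 69.0 mg/h

Total Vd = 9.4 × 97 = 911.8 L
Loading dose = Vd × C = 911.8 × 4.6 = 4194 mg
Infusion rate = 15.00 L/h × 4.6 mg/L = 69.00 mg/h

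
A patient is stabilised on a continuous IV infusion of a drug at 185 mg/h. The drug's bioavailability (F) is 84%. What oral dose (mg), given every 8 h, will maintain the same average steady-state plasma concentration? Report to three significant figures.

To maintain the same Css, the systemic dosing rate must be unchanged: F·D/τ = infusion rate.
D = rate × τ / F = 185 × 8 / 0.84 = 1762 mg

1760 mg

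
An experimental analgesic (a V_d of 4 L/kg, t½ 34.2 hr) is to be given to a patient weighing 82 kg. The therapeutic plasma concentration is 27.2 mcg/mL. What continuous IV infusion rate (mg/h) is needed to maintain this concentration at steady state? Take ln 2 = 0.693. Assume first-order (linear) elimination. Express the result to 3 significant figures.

181 mg/h

Vd = 4 L/kg × 82 kg = 328.0 L
CL = 0.693 × Vd / t½ = 0.693 × 328.0 / 34.2 = 6.646 L/h
Infusion rate = CL × Css = 6.646 × 27.2 = 180.8 mg/h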